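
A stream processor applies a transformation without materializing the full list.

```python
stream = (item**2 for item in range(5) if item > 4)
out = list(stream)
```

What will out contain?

Step 1: For range(5), keep item > 4, then square:
  item=0: 0 <= 4, excluded
  item=1: 1 <= 4, excluded
  item=2: 2 <= 4, excluded
  item=3: 3 <= 4, excluded
  item=4: 4 <= 4, excluded
Therefore out = [].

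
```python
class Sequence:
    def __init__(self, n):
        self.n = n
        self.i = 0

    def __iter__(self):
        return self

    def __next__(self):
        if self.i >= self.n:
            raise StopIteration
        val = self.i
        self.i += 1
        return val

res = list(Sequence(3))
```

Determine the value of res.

Step 1: Sequence(3) creates an iterator counting 0 to 2.
Step 2: list() consumes all values: [0, 1, 2].
Therefore res = [0, 1, 2].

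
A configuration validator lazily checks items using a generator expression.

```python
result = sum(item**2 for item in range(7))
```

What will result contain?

Step 1: Compute item**2 for each item in range(7):
  item=0: 0**2 = 0
  item=1: 1**2 = 1
  item=2: 2**2 = 4
  item=3: 3**2 = 9
  item=4: 4**2 = 16
  item=5: 5**2 = 25
  item=6: 6**2 = 36
Step 2: sum = 0 + 1 + 4 + 9 + 16 + 25 + 36 = 91.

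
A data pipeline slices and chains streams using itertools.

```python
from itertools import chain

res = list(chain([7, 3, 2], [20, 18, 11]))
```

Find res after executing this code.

Step 1: chain() concatenates iterables: [7, 3, 2] + [20, 18, 11].
Therefore res = [7, 3, 2, 20, 18, 11].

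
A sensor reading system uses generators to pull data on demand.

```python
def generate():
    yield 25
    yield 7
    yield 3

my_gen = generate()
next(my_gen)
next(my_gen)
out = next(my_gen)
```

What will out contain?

Step 1: generate() creates a generator.
Step 2: next(my_gen) yields 25 (consumed and discarded).
Step 3: next(my_gen) yields 7 (consumed and discarded).
Step 4: next(my_gen) yields 3, assigned to out.
Therefore out = 3.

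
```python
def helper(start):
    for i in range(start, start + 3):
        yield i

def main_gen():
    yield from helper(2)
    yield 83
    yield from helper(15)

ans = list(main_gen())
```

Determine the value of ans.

Step 1: main_gen() delegates to helper(2):
  yield 2
  yield 3
  yield 4
Step 2: yield 83
Step 3: Delegates to helper(15):
  yield 15
  yield 16
  yield 17
Therefore ans = [2, 3, 4, 83, 15, 16, 17].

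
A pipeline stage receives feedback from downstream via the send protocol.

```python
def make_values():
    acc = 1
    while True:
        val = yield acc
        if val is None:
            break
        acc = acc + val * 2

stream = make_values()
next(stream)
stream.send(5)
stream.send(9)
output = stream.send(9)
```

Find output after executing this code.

Step 1: next() -> yield acc=1.
Step 2: send(5) -> val=5, acc = 1 + 5*2 = 11, yield 11.
Step 3: send(9) -> val=9, acc = 11 + 9*2 = 29, yield 29.
Step 4: send(9) -> val=9, acc = 29 + 9*2 = 47, yield 47.
Therefore output = 47.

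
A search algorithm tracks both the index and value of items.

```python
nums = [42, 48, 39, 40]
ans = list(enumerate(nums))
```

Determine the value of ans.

Step 1: enumerate pairs each element with its index:
  (0, 42)
  (1, 48)
  (2, 39)
  (3, 40)
Therefore ans = [(0, 42), (1, 48), (2, 39), (3, 40)].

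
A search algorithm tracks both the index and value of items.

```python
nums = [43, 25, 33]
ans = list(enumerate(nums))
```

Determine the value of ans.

Step 1: enumerate pairs each element with its index:
  (0, 43)
  (1, 25)
  (2, 33)
Therefore ans = [(0, 43), (1, 25), (2, 33)].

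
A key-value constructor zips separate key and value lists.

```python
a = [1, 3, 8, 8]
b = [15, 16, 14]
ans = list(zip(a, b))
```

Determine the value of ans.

Step 1: zip stops at shortest (len(a)=4, len(b)=3):
  Index 0: (1, 15)
  Index 1: (3, 16)
  Index 2: (8, 14)
Step 2: Last element of a (8) has no pair, dropped.
Therefore ans = [(1, 15), (3, 16), (8, 14)].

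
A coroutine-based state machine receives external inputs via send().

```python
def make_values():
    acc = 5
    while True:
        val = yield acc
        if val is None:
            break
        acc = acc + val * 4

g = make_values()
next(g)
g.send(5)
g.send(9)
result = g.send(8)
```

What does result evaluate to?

Step 1: next() -> yield acc=5.
Step 2: send(5) -> val=5, acc = 5 + 5*4 = 25, yield 25.
Step 3: send(9) -> val=9, acc = 25 + 9*4 = 61, yield 61.
Step 4: send(8) -> val=8, acc = 61 + 8*4 = 93, yield 93.
Therefore result = 93.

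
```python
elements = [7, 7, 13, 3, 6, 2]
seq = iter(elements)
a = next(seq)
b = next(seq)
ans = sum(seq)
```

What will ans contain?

Step 1: Create iterator over [7, 7, 13, 3, 6, 2].
Step 2: a = next() = 7, b = next() = 7.
Step 3: sum() of remaining [13, 3, 6, 2] = 24.
Therefore ans = 24.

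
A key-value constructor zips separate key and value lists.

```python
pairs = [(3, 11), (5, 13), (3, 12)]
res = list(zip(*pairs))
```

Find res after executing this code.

Step 1: zip(*pairs) transposes: unzips [(3, 11), (5, 13), (3, 12)] into separate sequences.
Step 2: First elements: (3, 5, 3), second elements: (11, 13, 12).
Therefore res = [(3, 5, 3), (11, 13, 12)].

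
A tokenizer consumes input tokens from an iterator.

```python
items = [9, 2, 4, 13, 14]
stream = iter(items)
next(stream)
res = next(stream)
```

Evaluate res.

Step 1: Create iterator over [9, 2, 4, 13, 14].
Step 2: next() consumes 9.
Step 3: next() returns 2.
Therefore res = 2.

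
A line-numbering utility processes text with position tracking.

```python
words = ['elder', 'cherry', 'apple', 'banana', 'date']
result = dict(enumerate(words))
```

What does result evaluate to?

Step 1: enumerate pairs indices with words:
  0 -> 'elder'
  1 -> 'cherry'
  2 -> 'apple'
  3 -> 'banana'
  4 -> 'date'
Therefore result = {0: 'elder', 1: 'cherry', 2: 'apple', 3: 'banana', 4: 'date'}.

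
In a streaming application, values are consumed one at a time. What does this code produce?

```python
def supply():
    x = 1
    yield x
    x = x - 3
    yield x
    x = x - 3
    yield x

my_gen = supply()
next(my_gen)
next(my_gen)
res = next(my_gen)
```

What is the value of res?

Step 1: Trace through generator execution:
  Yield 1: x starts at 1, yield 1
  Yield 2: x = 1 - 3 = -2, yield -2
  Yield 3: x = -2 - 3 = -5, yield -5
Step 2: First next() gets 1, second next() gets the second value, third next() yields -5.
Therefore res = -5.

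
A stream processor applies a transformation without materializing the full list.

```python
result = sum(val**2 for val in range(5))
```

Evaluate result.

Step 1: Compute val**2 for each val in range(5):
  val=0: 0**2 = 0
  val=1: 1**2 = 1
  val=2: 2**2 = 4
  val=3: 3**2 = 9
  val=4: 4**2 = 16
Step 2: sum = 0 + 1 + 4 + 9 + 16 = 30.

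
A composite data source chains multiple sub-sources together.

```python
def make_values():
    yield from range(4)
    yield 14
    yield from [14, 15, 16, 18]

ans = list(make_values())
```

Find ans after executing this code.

Step 1: Trace yields in order:
  yield 0
  yield 1
  yield 2
  yield 3
  yield 14
  yield 14
  yield 15
  yield 16
  yield 18
Therefore ans = [0, 1, 2, 3, 14, 14, 15, 16, 18].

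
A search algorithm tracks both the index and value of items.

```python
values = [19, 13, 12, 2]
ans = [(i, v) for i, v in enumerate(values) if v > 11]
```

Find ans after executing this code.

Step 1: Filter enumerate([19, 13, 12, 2]) keeping v > 11:
  (0, 19): 19 > 11, included
  (1, 13): 13 > 11, included
  (2, 12): 12 > 11, included
  (3, 2): 2 <= 11, excluded
Therefore ans = [(0, 19), (1, 13), (2, 12)].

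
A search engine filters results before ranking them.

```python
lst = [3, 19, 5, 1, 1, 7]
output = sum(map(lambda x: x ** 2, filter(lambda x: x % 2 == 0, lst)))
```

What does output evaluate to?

Step 1: Filter even numbers from [3, 19, 5, 1, 1, 7]: []
Step 2: Square each: []
Step 3: Sum = 0.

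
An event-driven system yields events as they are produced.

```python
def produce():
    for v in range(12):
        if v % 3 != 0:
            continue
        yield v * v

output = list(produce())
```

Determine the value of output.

Step 1: Only yield v**2 when v is divisible by 3:
  v=0: 0 % 3 == 0, yield 0**2 = 0
  v=3: 3 % 3 == 0, yield 3**2 = 9
  v=6: 6 % 3 == 0, yield 6**2 = 36
  v=9: 9 % 3 == 0, yield 9**2 = 81
Therefore output = [0, 9, 36, 81].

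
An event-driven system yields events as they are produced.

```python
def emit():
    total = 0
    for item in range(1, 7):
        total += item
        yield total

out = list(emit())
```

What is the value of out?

Step 1: Generator accumulates running sum:
  item=1: total = 1, yield 1
  item=2: total = 3, yield 3
  item=3: total = 6, yield 6
  item=4: total = 10, yield 10
  item=5: total = 15, yield 15
  item=6: total = 21, yield 21
Therefore out = [1, 3, 6, 10, 15, 21].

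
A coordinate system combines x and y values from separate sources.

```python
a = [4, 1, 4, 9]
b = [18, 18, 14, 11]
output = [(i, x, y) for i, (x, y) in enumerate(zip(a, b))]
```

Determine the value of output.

Step 1: enumerate(zip(a, b)) gives index with paired elements:
  i=0: (4, 18)
  i=1: (1, 18)
  i=2: (4, 14)
  i=3: (9, 11)
Therefore output = [(0, 4, 18), (1, 1, 18), (2, 4, 14), (3, 9, 11)].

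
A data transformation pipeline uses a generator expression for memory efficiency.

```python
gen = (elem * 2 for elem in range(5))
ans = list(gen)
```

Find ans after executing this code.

Step 1: For each elem in range(5), compute elem*2:
  elem=0: 0*2 = 0
  elem=1: 1*2 = 2
  elem=2: 2*2 = 4
  elem=3: 3*2 = 6
  elem=4: 4*2 = 8
Therefore ans = [0, 2, 4, 6, 8].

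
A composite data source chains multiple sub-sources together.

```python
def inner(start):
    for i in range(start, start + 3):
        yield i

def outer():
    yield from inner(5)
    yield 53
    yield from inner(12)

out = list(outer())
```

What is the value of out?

Step 1: outer() delegates to inner(5):
  yield 5
  yield 6
  yield 7
Step 2: yield 53
Step 3: Delegates to inner(12):
  yield 12
  yield 13
  yield 14
Therefore out = [5, 6, 7, 53, 12, 13, 14].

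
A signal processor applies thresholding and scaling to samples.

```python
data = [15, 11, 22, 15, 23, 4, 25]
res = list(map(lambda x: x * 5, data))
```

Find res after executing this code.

Step 1: Apply lambda x: x * 5 to each element:
  15 -> 75
  11 -> 55
  22 -> 110
  15 -> 75
  23 -> 115
  4 -> 20
  25 -> 125
Therefore res = [75, 55, 110, 75, 115, 20, 125].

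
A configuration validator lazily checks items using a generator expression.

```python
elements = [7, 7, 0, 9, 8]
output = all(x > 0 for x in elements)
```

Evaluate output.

Step 1: Check x > 0 for each element in [7, 7, 0, 9, 8]:
  7 > 0: True
  7 > 0: True
  0 > 0: False
  9 > 0: True
  8 > 0: True
Step 2: all() returns False.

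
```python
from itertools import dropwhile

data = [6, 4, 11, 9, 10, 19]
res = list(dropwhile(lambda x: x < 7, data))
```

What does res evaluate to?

Step 1: dropwhile drops elements while < 7:
  6 < 7: dropped
  4 < 7: dropped
  11: kept (dropping stopped)
Step 2: Remaining elements kept regardless of condition.
Therefore res = [11, 9, 10, 19].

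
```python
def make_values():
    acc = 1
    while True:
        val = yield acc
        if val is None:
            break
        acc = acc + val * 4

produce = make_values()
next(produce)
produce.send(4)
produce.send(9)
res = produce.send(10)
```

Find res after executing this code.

Step 1: next() -> yield acc=1.
Step 2: send(4) -> val=4, acc = 1 + 4*4 = 17, yield 17.
Step 3: send(9) -> val=9, acc = 17 + 9*4 = 53, yield 53.
Step 4: send(10) -> val=10, acc = 53 + 10*4 = 93, yield 93.
Therefore res = 93.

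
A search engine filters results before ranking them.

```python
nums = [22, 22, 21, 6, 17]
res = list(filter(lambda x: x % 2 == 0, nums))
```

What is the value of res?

Step 1: Filter elements divisible by 2:
  22 % 2 = 0: kept
  22 % 2 = 0: kept
  21 % 2 = 1: removed
  6 % 2 = 0: kept
  17 % 2 = 1: removed
Therefore res = [22, 22, 6].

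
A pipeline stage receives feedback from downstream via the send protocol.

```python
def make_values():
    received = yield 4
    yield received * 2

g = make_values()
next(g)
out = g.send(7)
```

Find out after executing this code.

Step 1: next(g) advances to first yield, producing 4.
Step 2: send(7) resumes, received = 7.
Step 3: yield received * 2 = 7 * 2 = 14.
Therefore out = 14.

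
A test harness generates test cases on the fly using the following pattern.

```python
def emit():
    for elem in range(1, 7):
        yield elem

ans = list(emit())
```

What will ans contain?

Step 1: The generator yields each value from range(1, 7).
Step 2: list() consumes all yields: [1, 2, 3, 4, 5, 6].
Therefore ans = [1, 2, 3, 4, 5, 6].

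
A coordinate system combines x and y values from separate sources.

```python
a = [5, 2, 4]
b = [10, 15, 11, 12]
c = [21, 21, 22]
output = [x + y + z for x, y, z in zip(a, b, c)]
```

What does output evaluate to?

Step 1: zip three lists (truncates to shortest, len=3):
  5 + 10 + 21 = 36
  2 + 15 + 21 = 38
  4 + 11 + 22 = 37
Therefore output = [36, 38, 37].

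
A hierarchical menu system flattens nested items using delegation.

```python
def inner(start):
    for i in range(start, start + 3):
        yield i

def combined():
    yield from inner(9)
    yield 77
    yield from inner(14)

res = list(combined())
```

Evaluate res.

Step 1: combined() delegates to inner(9):
  yield 9
  yield 10
  yield 11
Step 2: yield 77
Step 3: Delegates to inner(14):
  yield 14
  yield 15
  yield 16
Therefore res = [9, 10, 11, 77, 14, 15, 16].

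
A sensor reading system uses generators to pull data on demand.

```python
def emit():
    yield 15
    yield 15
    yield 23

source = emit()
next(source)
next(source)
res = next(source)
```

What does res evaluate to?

Step 1: emit() creates a generator.
Step 2: next(source) yields 15 (consumed and discarded).
Step 3: next(source) yields 15 (consumed and discarded).
Step 4: next(source) yields 23, assigned to res.
Therefore res = 23.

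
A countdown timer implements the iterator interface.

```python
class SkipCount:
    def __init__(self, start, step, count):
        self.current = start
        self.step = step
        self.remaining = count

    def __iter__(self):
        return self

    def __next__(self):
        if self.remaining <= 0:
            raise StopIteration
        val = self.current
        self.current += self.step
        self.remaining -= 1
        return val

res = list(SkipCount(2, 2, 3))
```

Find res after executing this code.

Step 1: SkipCount starts at 2, increments by 2, for 3 steps:
  Yield 2, then current += 2
  Yield 4, then current += 2
  Yield 6, then current += 2
Therefore res = [2, 4, 6].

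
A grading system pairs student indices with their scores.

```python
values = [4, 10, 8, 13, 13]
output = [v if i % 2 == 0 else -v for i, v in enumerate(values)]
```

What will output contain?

Step 1: For each (i, v), keep v if i is even, negate if odd:
  i=0 (even): keep 4
  i=1 (odd): negate to -10
  i=2 (even): keep 8
  i=3 (odd): negate to -13
  i=4 (even): keep 13
Therefore output = [4, -10, 8, -13, 13].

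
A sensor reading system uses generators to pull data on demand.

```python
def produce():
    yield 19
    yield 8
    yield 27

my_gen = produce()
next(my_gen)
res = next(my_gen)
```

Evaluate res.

Step 1: produce() creates a generator.
Step 2: next(my_gen) yields 19 (consumed and discarded).
Step 3: next(my_gen) yields 8, assigned to res.
Therefore res = 8.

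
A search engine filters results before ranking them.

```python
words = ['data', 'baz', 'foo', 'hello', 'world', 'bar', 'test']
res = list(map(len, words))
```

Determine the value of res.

Step 1: Map len() to each word:
  'data' -> 4
  'baz' -> 3
  'foo' -> 3
  'hello' -> 5
  'world' -> 5
  'bar' -> 3
  'test' -> 4
Therefore res = [4, 3, 3, 5, 5, 3, 4].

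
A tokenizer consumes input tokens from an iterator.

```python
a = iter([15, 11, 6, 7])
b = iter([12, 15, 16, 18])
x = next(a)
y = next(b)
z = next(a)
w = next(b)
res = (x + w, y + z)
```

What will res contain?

Step 1: a iterates [15, 11, 6, 7], b iterates [12, 15, 16, 18].
Step 2: x = next(a) = 15, y = next(b) = 12.
Step 3: z = next(a) = 11, w = next(b) = 15.
Step 4: res = (15 + 15, 12 + 11) = (30, 23).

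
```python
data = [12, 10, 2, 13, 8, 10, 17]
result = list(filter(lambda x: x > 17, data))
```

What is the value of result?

Step 1: Filter elements > 17:
  12: removed
  10: removed
  2: removed
  13: removed
  8: removed
  10: removed
  17: removed
Therefore result = [].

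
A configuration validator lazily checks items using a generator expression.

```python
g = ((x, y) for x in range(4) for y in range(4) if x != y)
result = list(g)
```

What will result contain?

Step 1: Nested generator over range(4) x range(4) where x != y:
  (0, 0): excluded (x == y)
  (0, 1): included
  (0, 2): included
  (0, 3): included
  (1, 0): included
  (1, 1): excluded (x == y)
  (1, 2): included
  (1, 3): included
  (2, 0): included
  (2, 1): included
  (2, 2): excluded (x == y)
  (2, 3): included
  (3, 0): included
  (3, 1): included
  (3, 2): included
  (3, 3): excluded (x == y)
Therefore result = [(0, 1), (0, 2), (0, 3), (1, 0), (1, 2), (1, 3), (2, 0), (2, 1), (2, 3), (3, 0), (3, 1), (3, 2)].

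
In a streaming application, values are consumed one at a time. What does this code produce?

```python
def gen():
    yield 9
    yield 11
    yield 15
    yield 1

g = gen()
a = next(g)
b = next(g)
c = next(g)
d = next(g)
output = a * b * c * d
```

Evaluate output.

Step 1: Create generator and consume all values:
  a = next(g) = 9
  b = next(g) = 11
  c = next(g) = 15
  d = next(g) = 1
Step 2: output = 9 * 11 * 15 * 1 = 1485.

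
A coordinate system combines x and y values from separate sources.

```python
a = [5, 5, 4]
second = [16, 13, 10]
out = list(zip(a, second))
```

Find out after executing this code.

Step 1: zip pairs elements at same index:
  Index 0: (5, 16)
  Index 1: (5, 13)
  Index 2: (4, 10)
Therefore out = [(5, 16), (5, 13), (4, 10)].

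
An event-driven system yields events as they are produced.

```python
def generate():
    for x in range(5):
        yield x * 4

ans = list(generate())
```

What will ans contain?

Step 1: For each x in range(5), yield x * 4:
  x=0: yield 0 * 4 = 0
  x=1: yield 1 * 4 = 4
  x=2: yield 2 * 4 = 8
  x=3: yield 3 * 4 = 12
  x=4: yield 4 * 4 = 16
Therefore ans = [0, 4, 8, 12, 16].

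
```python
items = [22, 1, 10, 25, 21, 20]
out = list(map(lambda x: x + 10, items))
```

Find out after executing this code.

Step 1: Apply lambda x: x + 10 to each element:
  22 -> 32
  1 -> 11
  10 -> 20
  25 -> 35
  21 -> 31
  20 -> 30
Therefore out = [32, 11, 20, 35, 31, 30].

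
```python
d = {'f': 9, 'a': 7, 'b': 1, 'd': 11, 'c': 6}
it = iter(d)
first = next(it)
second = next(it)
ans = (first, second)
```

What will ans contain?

Step 1: iter(d) iterates over keys: ['f', 'a', 'b', 'd', 'c'].
Step 2: first = next(it) = 'f', second = next(it) = 'a'.
Therefore ans = ('f', 'a').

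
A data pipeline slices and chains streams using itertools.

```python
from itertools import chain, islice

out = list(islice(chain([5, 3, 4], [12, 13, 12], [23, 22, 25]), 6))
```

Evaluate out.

Step 1: chain([5, 3, 4], [12, 13, 12], [23, 22, 25]) = [5, 3, 4, 12, 13, 12, 23, 22, 25].
Step 2: islice takes first 6 elements: [5, 3, 4, 12, 13, 12].
Therefore out = [5, 3, 4, 12, 13, 12].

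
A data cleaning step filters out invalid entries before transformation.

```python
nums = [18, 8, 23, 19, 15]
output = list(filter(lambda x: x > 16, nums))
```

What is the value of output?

Step 1: Filter elements > 16:
  18: kept
  8: removed
  23: kept
  19: kept
  15: removed
Therefore output = [18, 23, 19].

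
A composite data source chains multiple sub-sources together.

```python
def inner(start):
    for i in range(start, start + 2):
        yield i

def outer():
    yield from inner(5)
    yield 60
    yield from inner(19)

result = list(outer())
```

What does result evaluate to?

Step 1: outer() delegates to inner(5):
  yield 5
  yield 6
Step 2: yield 60
Step 3: Delegates to inner(19):
  yield 19
  yield 20
Therefore result = [5, 6, 60, 19, 20].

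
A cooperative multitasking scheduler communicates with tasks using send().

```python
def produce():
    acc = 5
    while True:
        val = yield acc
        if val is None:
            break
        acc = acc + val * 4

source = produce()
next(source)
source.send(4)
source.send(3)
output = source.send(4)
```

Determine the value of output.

Step 1: next() -> yield acc=5.
Step 2: send(4) -> val=4, acc = 5 + 4*4 = 21, yield 21.
Step 3: send(3) -> val=3, acc = 21 + 3*4 = 33, yield 33.
Step 4: send(4) -> val=4, acc = 33 + 4*4 = 49, yield 49.
Therefore output = 49.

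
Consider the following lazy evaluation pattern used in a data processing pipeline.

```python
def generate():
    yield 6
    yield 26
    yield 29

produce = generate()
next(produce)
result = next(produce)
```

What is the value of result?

Step 1: generate() creates a generator.
Step 2: next(produce) yields 6 (consumed and discarded).
Step 3: next(produce) yields 26, assigned to result.
Therefore result = 26.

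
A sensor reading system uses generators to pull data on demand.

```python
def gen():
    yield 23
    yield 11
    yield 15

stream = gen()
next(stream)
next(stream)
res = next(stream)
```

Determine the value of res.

Step 1: gen() creates a generator.
Step 2: next(stream) yields 23 (consumed and discarded).
Step 3: next(stream) yields 11 (consumed and discarded).
Step 4: next(stream) yields 15, assigned to res.
Therefore res = 15.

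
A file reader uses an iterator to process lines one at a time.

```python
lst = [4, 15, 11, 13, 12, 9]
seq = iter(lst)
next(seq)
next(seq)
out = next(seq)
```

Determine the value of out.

Step 1: Create iterator over [4, 15, 11, 13, 12, 9].
Step 2: next() consumes 4.
Step 3: next() consumes 15.
Step 4: next() returns 11.
Therefore out = 11.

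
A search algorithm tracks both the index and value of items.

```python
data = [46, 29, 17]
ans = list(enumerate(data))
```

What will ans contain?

Step 1: enumerate pairs each element with its index:
  (0, 46)
  (1, 29)
  (2, 17)
Therefore ans = [(0, 46), (1, 29), (2, 17)].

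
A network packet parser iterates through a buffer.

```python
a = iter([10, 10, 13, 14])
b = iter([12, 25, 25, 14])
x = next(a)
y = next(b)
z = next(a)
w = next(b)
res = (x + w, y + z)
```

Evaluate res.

Step 1: a iterates [10, 10, 13, 14], b iterates [12, 25, 25, 14].
Step 2: x = next(a) = 10, y = next(b) = 12.
Step 3: z = next(a) = 10, w = next(b) = 25.
Step 4: res = (10 + 25, 12 + 10) = (35, 22).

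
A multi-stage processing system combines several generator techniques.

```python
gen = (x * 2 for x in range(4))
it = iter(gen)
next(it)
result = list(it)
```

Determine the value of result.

Step 1: Generator produces [0, 2, 4, 6].
Step 2: next(it) consumes first element (0).
Step 3: list(it) collects remaining: [2, 4, 6].
Therefore result = [2, 4, 6].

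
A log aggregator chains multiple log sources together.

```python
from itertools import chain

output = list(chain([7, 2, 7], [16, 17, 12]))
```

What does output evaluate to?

Step 1: chain() concatenates iterables: [7, 2, 7] + [16, 17, 12].
Therefore output = [7, 2, 7, 16, 17, 12].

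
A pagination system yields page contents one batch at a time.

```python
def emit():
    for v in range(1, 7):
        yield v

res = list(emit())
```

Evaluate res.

Step 1: The generator yields each value from range(1, 7).
Step 2: list() consumes all yields: [1, 2, 3, 4, 5, 6].
Therefore res = [1, 2, 3, 4, 5, 6].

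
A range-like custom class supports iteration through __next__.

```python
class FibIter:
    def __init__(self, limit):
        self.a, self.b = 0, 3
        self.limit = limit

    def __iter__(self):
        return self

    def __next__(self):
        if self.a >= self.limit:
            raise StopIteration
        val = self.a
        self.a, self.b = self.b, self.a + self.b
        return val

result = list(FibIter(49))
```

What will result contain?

Step 1: Fibonacci-like sequence (a=0, b=3) until >= 49:
  Yield 0, then a,b = 3,3
  Yield 3, then a,b = 3,6
  Yield 3, then a,b = 6,9
  Yield 6, then a,b = 9,15
  Yield 9, then a,b = 15,24
  Yield 15, then a,b = 24,39
  Yield 24, then a,b = 39,63
  Yield 39, then a,b = 63,102
Step 2: 63 >= 49, stop.
Therefore result = [0, 3, 3, 6, 9, 15, 24, 39].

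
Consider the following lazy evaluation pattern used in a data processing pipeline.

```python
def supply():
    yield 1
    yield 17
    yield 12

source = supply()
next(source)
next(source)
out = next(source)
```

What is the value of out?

Step 1: supply() creates a generator.
Step 2: next(source) yields 1 (consumed and discarded).
Step 3: next(source) yields 17 (consumed and discarded).
Step 4: next(source) yields 12, assigned to out.
Therefore out = 12.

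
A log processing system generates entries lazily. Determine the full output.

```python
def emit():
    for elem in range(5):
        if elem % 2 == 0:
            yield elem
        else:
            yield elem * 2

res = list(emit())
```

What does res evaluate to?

Step 1: For each elem in range(5), yield elem if even, else elem*2:
  elem=0 (even): yield 0
  elem=1 (odd): yield 1*2 = 2
  elem=2 (even): yield 2
  elem=3 (odd): yield 3*2 = 6
  elem=4 (even): yield 4
Therefore res = [0, 2, 2, 6, 4].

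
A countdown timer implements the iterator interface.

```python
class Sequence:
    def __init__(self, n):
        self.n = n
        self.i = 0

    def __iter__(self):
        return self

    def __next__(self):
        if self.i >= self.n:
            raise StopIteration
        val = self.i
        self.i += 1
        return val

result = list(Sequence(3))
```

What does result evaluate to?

Step 1: Sequence(3) creates an iterator counting 0 to 2.
Step 2: list() consumes all values: [0, 1, 2].
Therefore result = [0, 1, 2].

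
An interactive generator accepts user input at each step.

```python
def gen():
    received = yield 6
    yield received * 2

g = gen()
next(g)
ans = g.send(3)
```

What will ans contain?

Step 1: next(g) advances to first yield, producing 6.
Step 2: send(3) resumes, received = 3.
Step 3: yield received * 2 = 3 * 2 = 6.
Therefore ans = 6.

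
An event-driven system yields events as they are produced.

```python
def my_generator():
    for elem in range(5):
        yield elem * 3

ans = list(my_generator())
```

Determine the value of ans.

Step 1: For each elem in range(5), yield elem * 3:
  elem=0: yield 0 * 3 = 0
  elem=1: yield 1 * 3 = 3
  elem=2: yield 2 * 3 = 6
  elem=3: yield 3 * 3 = 9
  elem=4: yield 4 * 3 = 12
Therefore ans = [0, 3, 6, 9, 12].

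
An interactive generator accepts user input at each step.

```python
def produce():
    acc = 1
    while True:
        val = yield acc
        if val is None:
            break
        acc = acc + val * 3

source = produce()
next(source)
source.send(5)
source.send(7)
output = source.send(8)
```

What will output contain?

Step 1: next() -> yield acc=1.
Step 2: send(5) -> val=5, acc = 1 + 5*3 = 16, yield 16.
Step 3: send(7) -> val=7, acc = 16 + 7*3 = 37, yield 37.
Step 4: send(8) -> val=8, acc = 37 + 8*3 = 61, yield 61.
Therefore output = 61.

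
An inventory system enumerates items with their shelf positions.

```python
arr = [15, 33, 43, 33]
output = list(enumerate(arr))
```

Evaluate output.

Step 1: enumerate pairs each element with its index:
  (0, 15)
  (1, 33)
  (2, 43)
  (3, 33)
Therefore output = [(0, 15), (1, 33), (2, 43), (3, 33)].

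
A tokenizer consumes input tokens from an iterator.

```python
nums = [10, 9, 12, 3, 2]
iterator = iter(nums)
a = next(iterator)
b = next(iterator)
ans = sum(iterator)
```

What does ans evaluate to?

Step 1: Create iterator over [10, 9, 12, 3, 2].
Step 2: a = next() = 10, b = next() = 9.
Step 3: sum() of remaining [12, 3, 2] = 17.
Therefore ans = 17.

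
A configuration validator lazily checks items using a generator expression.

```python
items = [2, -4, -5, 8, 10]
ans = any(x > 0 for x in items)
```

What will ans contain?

Step 1: Check x > 0 for each element in [2, -4, -5, 8, 10]:
  2 > 0: True
  -4 > 0: False
  -5 > 0: False
  8 > 0: True
  10 > 0: True
Step 2: any() returns True.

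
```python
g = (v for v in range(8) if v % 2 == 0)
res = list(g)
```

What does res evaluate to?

Step 1: Filter range(8) keeping only even values:
  v=0: even, included
  v=1: odd, excluded
  v=2: even, included
  v=3: odd, excluded
  v=4: even, included
  v=5: odd, excluded
  v=6: even, included
  v=7: odd, excluded
Therefore res = [0, 2, 4, 6].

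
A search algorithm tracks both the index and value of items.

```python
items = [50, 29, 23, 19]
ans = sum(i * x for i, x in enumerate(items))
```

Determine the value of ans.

Step 1: Compute i * x for each (i, x) in enumerate([50, 29, 23, 19]):
  i=0, x=50: 0*50 = 0
  i=1, x=29: 1*29 = 29
  i=2, x=23: 2*23 = 46
  i=3, x=19: 3*19 = 57
Step 2: sum = 0 + 29 + 46 + 57 = 132.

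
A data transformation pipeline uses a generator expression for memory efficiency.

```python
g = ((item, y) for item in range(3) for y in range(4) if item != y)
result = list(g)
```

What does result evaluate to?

Step 1: Nested generator over range(3) x range(4) where item != y:
  (0, 0): excluded (item == y)
  (0, 1): included
  (0, 2): included
  (0, 3): included
  (1, 0): included
  (1, 1): excluded (item == y)
  (1, 2): included
  (1, 3): included
  (2, 0): included
  (2, 1): included
  (2, 2): excluded (item == y)
  (2, 3): included
Therefore result = [(0, 1), (0, 2), (0, 3), (1, 0), (1, 2), (1, 3), (2, 0), (2, 1), (2, 3)].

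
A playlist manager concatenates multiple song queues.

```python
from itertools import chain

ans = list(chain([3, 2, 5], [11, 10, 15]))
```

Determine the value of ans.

Step 1: chain() concatenates iterables: [3, 2, 5] + [11, 10, 15].
Therefore ans = [3, 2, 5, 11, 10, 15].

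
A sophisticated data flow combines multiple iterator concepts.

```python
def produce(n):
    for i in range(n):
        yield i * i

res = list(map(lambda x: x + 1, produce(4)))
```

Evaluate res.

Step 1: produce(4) yields squares: [0, 1, 4, 9].
Step 2: map adds 1 to each: [1, 2, 5, 10].
Therefore res = [1, 2, 5, 10].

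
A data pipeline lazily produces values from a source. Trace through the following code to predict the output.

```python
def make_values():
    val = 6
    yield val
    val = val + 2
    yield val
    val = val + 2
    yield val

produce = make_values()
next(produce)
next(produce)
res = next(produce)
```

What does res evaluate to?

Step 1: Trace through generator execution:
  Yield 1: val starts at 6, yield 6
  Yield 2: val = 6 + 2 = 8, yield 8
  Yield 3: val = 8 + 2 = 10, yield 10
Step 2: First next() gets 6, second next() gets the second value, third next() yields 10.
Therefore res = 10.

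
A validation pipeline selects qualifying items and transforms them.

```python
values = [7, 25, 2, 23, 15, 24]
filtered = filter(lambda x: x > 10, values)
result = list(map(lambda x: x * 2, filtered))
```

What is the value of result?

Step 1: Filter values for elements > 10:
  7: removed
  25: kept
  2: removed
  23: kept
  15: kept
  24: kept
Step 2: Map x * 2 on filtered [25, 23, 15, 24]:
  25 -> 50
  23 -> 46
  15 -> 30
  24 -> 48
Therefore result = [50, 46, 30, 48].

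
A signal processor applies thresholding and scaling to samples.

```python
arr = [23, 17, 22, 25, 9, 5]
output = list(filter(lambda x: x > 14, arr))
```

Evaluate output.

Step 1: Filter elements > 14:
  23: kept
  17: kept
  22: kept
  25: kept
  9: removed
  5: removed
Therefore output = [23, 17, 22, 25].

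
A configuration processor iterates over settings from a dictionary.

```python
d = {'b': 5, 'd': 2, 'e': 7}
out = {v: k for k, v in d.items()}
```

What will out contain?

Step 1: Invert dict (swap keys and values):
  'b': 5 -> 5: 'b'
  'd': 2 -> 2: 'd'
  'e': 7 -> 7: 'e'
Therefore out = {5: 'b', 2: 'd', 7: 'e'}.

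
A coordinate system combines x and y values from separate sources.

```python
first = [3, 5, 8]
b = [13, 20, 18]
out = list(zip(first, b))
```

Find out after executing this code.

Step 1: zip pairs elements at same index:
  Index 0: (3, 13)
  Index 1: (5, 20)
  Index 2: (8, 18)
Therefore out = [(3, 13), (5, 20), (8, 18)].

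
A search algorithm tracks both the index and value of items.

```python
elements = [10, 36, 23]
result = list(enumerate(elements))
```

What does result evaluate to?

Step 1: enumerate pairs each element with its index:
  (0, 10)
  (1, 36)
  (2, 23)
Therefore result = [(0, 10), (1, 36), (2, 23)].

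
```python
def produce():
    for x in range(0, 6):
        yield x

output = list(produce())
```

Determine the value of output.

Step 1: The generator yields each value from range(0, 6).
Step 2: list() consumes all yields: [0, 1, 2, 3, 4, 5].
Therefore output = [0, 1, 2, 3, 4, 5].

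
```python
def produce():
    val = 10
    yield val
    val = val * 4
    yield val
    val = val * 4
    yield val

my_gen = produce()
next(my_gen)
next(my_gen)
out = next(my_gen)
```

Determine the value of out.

Step 1: Trace through generator execution:
  Yield 1: val starts at 10, yield 10
  Yield 2: val = 10 * 4 = 40, yield 40
  Yield 3: val = 40 * 4 = 160, yield 160
Step 2: First next() gets 10, second next() gets the second value, third next() yields 160.
Therefore out = 160.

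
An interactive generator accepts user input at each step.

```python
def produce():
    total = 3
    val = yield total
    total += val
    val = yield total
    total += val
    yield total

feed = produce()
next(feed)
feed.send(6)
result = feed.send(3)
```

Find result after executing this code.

Step 1: next() -> yield total=3.
Step 2: send(6) -> val=6, total = 3+6 = 9, yield 9.
Step 3: send(3) -> val=3, total = 9+3 = 12, yield 12.
Therefore result = 12.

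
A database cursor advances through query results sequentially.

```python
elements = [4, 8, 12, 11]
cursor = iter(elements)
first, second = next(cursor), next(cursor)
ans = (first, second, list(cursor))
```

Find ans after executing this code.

Step 1: Create iterator over [4, 8, 12, 11].
Step 2: first = 4, second = 8.
Step 3: Remaining elements: [12, 11].
Therefore ans = (4, 8, [12, 11]).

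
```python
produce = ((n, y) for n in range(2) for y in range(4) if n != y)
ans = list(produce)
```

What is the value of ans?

Step 1: Nested generator over range(2) x range(4) where n != y:
  (0, 0): excluded (n == y)
  (0, 1): included
  (0, 2): included
  (0, 3): included
  (1, 0): included
  (1, 1): excluded (n == y)
  (1, 2): included
  (1, 3): included
Therefore ans = [(0, 1), (0, 2), (0, 3), (1, 0), (1, 2), (1, 3)].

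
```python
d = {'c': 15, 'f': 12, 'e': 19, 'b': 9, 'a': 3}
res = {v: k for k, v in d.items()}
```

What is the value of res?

Step 1: Invert dict (swap keys and values):
  'c': 15 -> 15: 'c'
  'f': 12 -> 12: 'f'
  'e': 19 -> 19: 'e'
  'b': 9 -> 9: 'b'
  'a': 3 -> 3: 'a'
Therefore res = {15: 'c', 12: 'f', 19: 'e', 9: 'b', 3: 'a'}.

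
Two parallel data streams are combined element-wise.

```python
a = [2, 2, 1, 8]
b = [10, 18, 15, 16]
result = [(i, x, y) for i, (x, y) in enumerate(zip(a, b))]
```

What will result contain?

Step 1: enumerate(zip(a, b)) gives index with paired elements:
  i=0: (2, 10)
  i=1: (2, 18)
  i=2: (1, 15)
  i=3: (8, 16)
Therefore result = [(0, 2, 10), (1, 2, 18), (2, 1, 15), (3, 8, 16)].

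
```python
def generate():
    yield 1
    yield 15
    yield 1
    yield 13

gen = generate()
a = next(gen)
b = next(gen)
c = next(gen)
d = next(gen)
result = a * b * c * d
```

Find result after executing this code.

Step 1: Create generator and consume all values:
  a = next(gen) = 1
  b = next(gen) = 15
  c = next(gen) = 1
  d = next(gen) = 13
Step 2: result = 1 * 15 * 1 * 13 = 195.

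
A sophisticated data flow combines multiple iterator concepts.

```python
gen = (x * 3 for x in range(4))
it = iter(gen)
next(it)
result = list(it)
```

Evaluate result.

Step 1: Generator produces [0, 3, 6, 9].
Step 2: next(it) consumes first element (0).
Step 3: list(it) collects remaining: [3, 6, 9].
Therefore result = [3, 6, 9].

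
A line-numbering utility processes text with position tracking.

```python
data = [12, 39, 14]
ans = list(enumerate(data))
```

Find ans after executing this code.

Step 1: enumerate pairs each element with its index:
  (0, 12)
  (1, 39)
  (2, 14)
Therefore ans = [(0, 12), (1, 39), (2, 14)].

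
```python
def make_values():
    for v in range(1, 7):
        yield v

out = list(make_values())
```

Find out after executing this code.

Step 1: The generator yields each value from range(1, 7).
Step 2: list() consumes all yields: [1, 2, 3, 4, 5, 6].
Therefore out = [1, 2, 3, 4, 5, 6].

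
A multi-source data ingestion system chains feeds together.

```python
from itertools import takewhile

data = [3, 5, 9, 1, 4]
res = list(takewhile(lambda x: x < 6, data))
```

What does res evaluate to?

Step 1: takewhile stops at first element >= 6:
  3 < 6: take
  5 < 6: take
  9 >= 6: stop
Therefore res = [3, 5].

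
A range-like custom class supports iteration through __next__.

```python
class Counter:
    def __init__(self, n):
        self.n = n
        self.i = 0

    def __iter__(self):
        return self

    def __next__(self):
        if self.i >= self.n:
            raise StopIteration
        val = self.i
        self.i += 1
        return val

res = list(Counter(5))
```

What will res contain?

Step 1: Counter(5) creates an iterator counting 0 to 4.
Step 2: list() consumes all values: [0, 1, 2, 3, 4].
Therefore res = [0, 1, 2, 3, 4].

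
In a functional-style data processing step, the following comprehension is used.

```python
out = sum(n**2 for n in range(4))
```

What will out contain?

Step 1: Compute n**2 for each n in range(4):
  n=0: 0**2 = 0
  n=1: 1**2 = 1
  n=2: 2**2 = 4
  n=3: 3**2 = 9
Step 2: sum = 0 + 1 + 4 + 9 = 14.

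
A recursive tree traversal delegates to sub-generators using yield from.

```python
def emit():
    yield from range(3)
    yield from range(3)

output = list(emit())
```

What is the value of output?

Step 1: Trace yields in order:
  yield 0
  yield 1
  yield 2
  yield 0
  yield 1
  yield 2
Therefore output = [0, 1, 2, 0, 1, 2].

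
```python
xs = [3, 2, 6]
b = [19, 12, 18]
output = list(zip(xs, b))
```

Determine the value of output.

Step 1: zip pairs elements at same index:
  Index 0: (3, 19)
  Index 1: (2, 12)
  Index 2: (6, 18)
Therefore output = [(3, 19), (2, 12), (6, 18)].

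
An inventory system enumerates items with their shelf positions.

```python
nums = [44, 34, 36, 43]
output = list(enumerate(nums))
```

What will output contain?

Step 1: enumerate pairs each element with its index:
  (0, 44)
  (1, 34)
  (2, 36)
  (3, 43)
Therefore output = [(0, 44), (1, 34), (2, 36), (3, 43)].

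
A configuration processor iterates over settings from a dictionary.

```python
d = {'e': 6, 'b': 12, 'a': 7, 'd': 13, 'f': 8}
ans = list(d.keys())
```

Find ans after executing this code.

Step 1: d.keys() returns the dictionary keys in insertion order.
Therefore ans = ['e', 'b', 'a', 'd', 'f'].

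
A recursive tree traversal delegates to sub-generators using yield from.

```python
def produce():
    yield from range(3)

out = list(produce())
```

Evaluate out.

Step 1: yield from delegates to the iterable, yielding each element.
Step 2: Collected values: [0, 1, 2].
Therefore out = [0, 1, 2].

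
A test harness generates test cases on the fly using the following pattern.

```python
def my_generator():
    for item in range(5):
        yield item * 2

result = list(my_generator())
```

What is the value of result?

Step 1: For each item in range(5), yield item * 2:
  item=0: yield 0 * 2 = 0
  item=1: yield 1 * 2 = 2
  item=2: yield 2 * 2 = 4
  item=3: yield 3 * 2 = 6
  item=4: yield 4 * 2 = 8
Therefore result = [0, 2, 4, 6, 8].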